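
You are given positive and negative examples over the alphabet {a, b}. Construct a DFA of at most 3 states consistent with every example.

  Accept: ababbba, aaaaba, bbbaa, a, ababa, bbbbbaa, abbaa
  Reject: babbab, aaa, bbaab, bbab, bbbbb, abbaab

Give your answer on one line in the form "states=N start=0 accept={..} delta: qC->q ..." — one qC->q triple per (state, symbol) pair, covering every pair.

Fold the examples into a partial DFA from state 0: repeatedly fix the first undefined (state, symbol) met by the shortest-then-alphabetical prefix, trying targets in increasing order and rejecting any under which an Accept and a Reject string meet in one state with the same remainder; add a state when all current targets are rejected. Accepting states are where Accept strings end.
a: 0a undefined. 0a->0: no, a/aaa meet in 0. Open state 1: 0a->1.
b: 0b undefined. 0b->0: ok.
aa: 1a undefined. 1a->0: no, aaaaba/aaa meet in 1. 1a->1: no, bbbaa/aaa meet in 1. Open state 2: 1a->2.
ab: 1b undefined. 1b->0: ok.
aaa: 2a undefined. 2a->0: ok.
bbaab: 2b undefined. 2b->0: ok.
All examples now run through 3 states with every (state, symbol) defined. Accept strings end in {1,2}, Reject strings end in {0}; accept={1,2}.

states=3 start=0 accept={1,2} delta: 0a->1 0b->0 1a->2 1b->0 2a->0 2b->0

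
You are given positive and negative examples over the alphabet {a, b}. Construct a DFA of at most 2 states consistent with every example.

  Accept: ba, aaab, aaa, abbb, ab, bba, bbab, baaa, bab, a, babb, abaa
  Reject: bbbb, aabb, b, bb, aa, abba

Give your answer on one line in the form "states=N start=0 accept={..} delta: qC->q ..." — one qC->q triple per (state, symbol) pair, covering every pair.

states=2 start=0 accept={1} delta: 0a->1 0b->0 1a->0 1b->1

Grow the machine one transition at a time. Run the examples from 0; the earliest place one falls off (shortest prefix, ties alphabetical) gets sent to the lowest-numbered state that keeps every Accept/Reject pair distinguishable — a pair clashes when both reach the same state with identical unread suffix — and to a fresh state only if none does.
a: 0a undefined. 0a->0: no, aaab/b meet in 0 with "b" left. Open state 1: 0a->1.
b: 0b undefined. 0b->0: ok.
aa: 1a undefined. 1a->0: ok.
ab: 1b undefined. 1b->0: no, ba/abba meet in 1. 1b->1: ok.
All examples now run through 2 states with every (state, symbol) defined. Accept strings end in {1}, Reject strings end in {0}; accept={1}.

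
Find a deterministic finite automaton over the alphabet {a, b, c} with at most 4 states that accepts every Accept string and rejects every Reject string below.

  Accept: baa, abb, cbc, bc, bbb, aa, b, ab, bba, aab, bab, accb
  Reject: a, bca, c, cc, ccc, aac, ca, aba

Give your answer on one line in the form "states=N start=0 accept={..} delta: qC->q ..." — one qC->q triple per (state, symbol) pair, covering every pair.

states=4 start=0 accept={2,3} delta: 0a->1 0b->2 0c->0 1a->3 1b->2 1c->0 2a->1 2b->3 2c->2 3a->2 3b->2 3c->0

Fold the examples into a partial DFA from state 0: repeatedly fix the first undefined (state, symbol) met by the shortest-then-alphabetical prefix, trying targets in increasing order and rejecting any under which an Accept and a Reject string meet in one state with the same remainder; add a state when all current targets are rejected. Accepting states are where Accept strings end.
a: 0a undefined. 0a->0: no, aa/a meet in 0. Open state 1: 0a->1.
b: 0b undefined. 0b->0: no, bc/c meet in 0 with "c" left. 0b->1: no, b/a meet in 1. Open state 2: 0b->2.
c: 0c undefined. 0c->0: ok.
aa: 1a undefined. 1a->0: no, aa/c meet in 0. 1a->1: no, aa/a meet in 1. 1a->2: no, cbc/aac meet in 2 with "c" left. Open state 3: 1a->3.
ab: 1b undefined. 1b->0: no, ab/c meet in 0. 1b->1: no, abb/a meet in 1. 1b->2: ok.
ac: 1c undefined. 1c->0: ok.
ba: 2a undefined. 2a->0: no, baa/a meet in 1. 2a->1: ok.
bb: 2b undefined. 2b->0: no, abb/c meet in 0. 2b->1: no, abb/a meet in 1. 2b->2: no, bba/a meet in 1. 2b->3: ok.
bc: 2c undefined. 2c->0: no, cbc/c meet in 0. 2c->1: no, baa/bca meet in 3. 2c->2: ok.
aab: 3b undefined. 3b->0: no, bbb/c meet in 0. 3b->1: no, bbb/a meet in 1. 3b->2: ok.
aac: 3c undefined. 3c->0: ok.
bba: 3a undefined. 3a->0: no, bba/c meet in 0. 3a->1: no, bba/a meet in 1. 3a->2: ok.
All examples now run through 4 states with every (state, symbol) defined. Accept strings end in {2,3}, Reject strings end in {0,1}; accept={2,3}.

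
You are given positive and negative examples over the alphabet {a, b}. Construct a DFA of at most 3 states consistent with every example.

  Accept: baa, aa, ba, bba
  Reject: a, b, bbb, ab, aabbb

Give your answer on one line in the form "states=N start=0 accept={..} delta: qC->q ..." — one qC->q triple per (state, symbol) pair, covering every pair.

states=3 start=0 accept={0,2} delta: 0a->1 0b->1 1a->2 1b->1 2a->0 2b->0

Grow the machine one transition at a time. Run the examples from 0; the earliest place one falls off (shortest prefix, ties alphabetical) gets sent to the lowest-numbered state that keeps every Accept/Reject pair distinguishable — a pair clashes when both reach the same state with identical unread suffix — and to a fresh state only if none does.
a: 0a undefined. 0a->0: no, aa/a meet in 0. Open state 1: 0a->1.
b: 0b undefined. 0b->0: no, ba/a meet in 1. 0b->1: ok.
aa: 1a undefined. 1a->0: no, baa/a meet in 1. 1a->1: no, baa/a meet in 1. Open state 2: 1a->2.
ab: 1b undefined. 1b->0: no, bba/a meet in 1. 1b->1: ok.
aab: 2b undefined. 2b->0: ok.
baa: 2a undefined. 2a->0: ok.
All examples now run through 3 states with every (state, symbol) defined. Accept strings end in {0,2}, Reject strings end in {1}; accept={0,2}.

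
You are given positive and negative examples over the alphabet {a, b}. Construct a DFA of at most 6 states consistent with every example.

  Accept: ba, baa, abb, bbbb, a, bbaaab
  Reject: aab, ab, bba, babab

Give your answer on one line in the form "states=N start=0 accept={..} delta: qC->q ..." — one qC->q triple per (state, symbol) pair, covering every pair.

Grow the machine one transition at a time. Run the examples from 0; the earliest place one falls off (shortest prefix, ties alphabetical) gets sent to the lowest-numbered state that keeps every Accept/Reject pair distinguishable — a pair clashes when both reach the same state with identical unread suffix — and to a fresh state only if none does.
a: 0a undefined. 0a->0: ok.
b: 0b undefined. 0b->0: no, ba/aab meet in 0. Open state 1: 0b->1.
ba: 1a undefined. 1a->0: ok.
bb: 1b undefined. 1b->0: no, ba/bba meet in 0. 1b->1: no, ba/bba meet in 0. Open state 2: 1b->2.
bba: 2a undefined. 2a->0: no, ba/bba meet in 0. 2a->1: no, bbaaab/aab meet in 1. 2a->2: no, abb/bba meet in 2. Open state 3: 2a->3.
bbb: 2b undefined. 2b->0: no, bbbb/aab meet in 1. 2b->1: ok.
bbaa: 3a undefined. 3a->0: no, bbaaab/aab meet in 1. 3a->1: no, bbaaab/aab meet in 1. 3a->2: ok.
bbaaab: 3b undefined. 3b->0: ok.
All examples now run through 4 states with every (state, symbol) defined. Accept strings end in {0,2}, Reject strings end in {1,3}; accept={0,2}.

states=4 start=0 accept={0,2} delta: 0a->0 0b->1 1a->0 1b->2 2a->3 2b->1 3a->2 3b->0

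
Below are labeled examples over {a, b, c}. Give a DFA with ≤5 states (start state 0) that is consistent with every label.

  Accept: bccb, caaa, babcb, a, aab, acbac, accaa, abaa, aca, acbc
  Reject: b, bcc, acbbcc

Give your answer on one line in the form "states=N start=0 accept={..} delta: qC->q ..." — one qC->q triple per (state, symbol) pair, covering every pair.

states=4 start=0 accept={1,3} delta: 0a->1 0b->0 0c->1 1a->1 1b->1 1c->2 2a->1 2b->3 2c->0 3a->0 3b->0 3c->1

Fold the examples into a partial DFA from state 0: repeatedly fix the first undefined (state, symbol) met by the shortest-then-alphabetical prefix, trying targets in increasing order and rejecting any under which an Accept and a Reject string meet in one state with the same remainder; add a state when all current targets are rejected. Accepting states are where Accept strings end.
a: 0a undefined. 0a->0: no, aab/b meet in 0 with "b" left. Open state 1: 0a->1.
b: 0b undefined. 0b->0: ok.
c: 0c undefined. 0c->0: no, bccb/b meet in 0. 0c->1: ok.
aa: 1a undefined. 1a->0: no, caaa/b meet in 0. 1a->1: ok.
ab: 1b undefined. 1b->0: no, babcb/b meet in 0. 1b->1: ok.
ac: 1c undefined. 1c->0: no, bccb/b meet in 0. 1c->1: no, bccb/bcc meet in 1. Open state 2: 1c->2.
aca: 2a undefined. 2a->0: no, aca/b meet in 0. 2a->1: ok.
acb: 2b undefined. 2b->0: no, bccb/b meet in 0. 2b->1: no, acbac/bcc meet in 2. 2b->2: no, bccb/bcc meet in 2. Open state 3: 2b->3.
acc: 2c undefined. 2c->0: ok.
acba: 3a undefined. 3a->0: ok.
acbb: 3b undefined. 3b->0: ok.
acbc: 3c undefined. 3c->0: no, acbc/b meet in 0. 3c->1: ok.
All examples now run through 4 states with every (state, symbol) defined. Accept strings end in {1,3}, Reject strings end in {0,2}; accept={1,3}.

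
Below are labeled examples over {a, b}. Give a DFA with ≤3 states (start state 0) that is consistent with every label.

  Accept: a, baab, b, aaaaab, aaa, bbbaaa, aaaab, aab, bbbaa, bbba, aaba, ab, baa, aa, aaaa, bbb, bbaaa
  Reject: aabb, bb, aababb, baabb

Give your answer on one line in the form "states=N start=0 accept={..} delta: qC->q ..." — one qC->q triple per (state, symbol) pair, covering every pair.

states=3 start=0 accept={0,1} delta: 0a->0 0b->1 1a->0 1b->2 2a->0 2b->0

State merging on the prefix tree: take the shortest (then alphabetical) example prefix whose next move is undefined and point that move at state 0, else 1, else 2, ...; a target is out if some Accept/Reject pair would then sit in one state with the same input left (inseparable). If every existing state is out, open a new one.
a: 0a undefined. 0a->0: ok.
b: 0b undefined. 0b->0: no, a/aabb meet in 0. Open state 1: 0b->1.
ba: 1a undefined. 1a->0: ok.
bb: 1b undefined. 1b->0: no, a/aabb meet in 0. 1b->1: no, baab/aabb meet in 1. Open state 2: 1b->2.
bba: 2a undefined. 2a->0: ok.
bbb: 2b undefined. 2b->0: ok.
All examples now run through 3 states with every (state, symbol) defined. Accept strings end in {0,1}, Reject strings end in {2}; accept={0,1}.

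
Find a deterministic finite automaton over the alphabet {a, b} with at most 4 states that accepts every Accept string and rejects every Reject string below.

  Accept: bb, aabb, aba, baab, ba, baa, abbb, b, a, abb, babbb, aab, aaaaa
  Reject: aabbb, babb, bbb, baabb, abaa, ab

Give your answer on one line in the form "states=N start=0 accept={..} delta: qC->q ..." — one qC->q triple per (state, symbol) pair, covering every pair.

states=3 start=0 accept={1,2} delta: 0a->1 0b->2 1a->0 1b->0 2a->2 2b->1

Grow the machine one transition at a time. Run the examples from 0; the earliest place one falls off (shortest prefix, ties alphabetical) gets sent to the lowest-numbered state that keeps every Accept/Reject pair distinguishable — a pair clashes when both reach the same state with identical unread suffix — and to a fresh state only if none does.
a: 0a undefined. 0a->0: no, baa/abaa meet in 0 with "baa" left. Open state 1: 0a->1.
b: 0b undefined. 0b->0: no, bb/bbb meet in 0. 0b->1: no, bb/ab meet in 1 with "b" left. Open state 2: 0b->2.
aa: 1a undefined. 1a->0: ok.
ab: 1b undefined. 1b->0: ok.
ba: 2a undefined. 2a->0: no, bb/babb meet in 2 with "b" left. 2a->1: no, bb/baabb meet in 2 with "b" left. 2a->2: ok.
bb: 2b undefined. 2b->0: no, bb/abaa meet in 0. 2b->1: ok.
All examples now run through 3 states with every (state, symbol) defined. Accept strings end in {1,2}, Reject strings end in {0}; accept={1,2}.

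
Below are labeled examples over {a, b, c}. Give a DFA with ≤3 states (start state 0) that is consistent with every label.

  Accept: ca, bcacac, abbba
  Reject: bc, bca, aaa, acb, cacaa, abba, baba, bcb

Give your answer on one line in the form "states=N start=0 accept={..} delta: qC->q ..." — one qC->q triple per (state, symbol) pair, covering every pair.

states=3 start=0 accept={1} delta: 0a->0 0b->1 0c->1 1a->1 1b->0 1c->2 2a->2 2b->0 2c->0

State merging on the prefix tree: take the shortest (then alphabetical) example prefix whose next move is undefined and point that move at state 0, else 1, else 2, ...; a target is out if some Accept/Reject pair would then sit in one state with the same input left (inseparable). If every existing state is out, open a new one.
a: 0a undefined. 0a->0: ok.
b: 0b undefined. 0b->0: no, ca/bca meet in 0 with "ca" left. Open state 1: 0b->1.
c: 0c undefined. 0c->0: no, ca/aaa meet in 0. 0c->1: ok.
ba: 1a undefined. 1a->0: no, ca/aaa meet in 0. 1a->1: ok.
bc: 1c undefined. 1c->0: no, ca/bcb meet in 1. 1c->1: no, ca/bc meet in 1. Open state 2: 1c->2.
abb: 1b undefined. 1b->0: ok.
bca: 2a undefined. 2a->0: no, bcacac/bc meet in 2. 2a->1: no, ca/bca meet in 1. 2a->2: ok.
bcb: 2b undefined. 2b->0: ok.
bcac: 2c undefined. 2c->0: ok.
All examples now run through 3 states with every (state, symbol) defined. Accept strings end in {1}, Reject strings end in {0,2}; accept={1}.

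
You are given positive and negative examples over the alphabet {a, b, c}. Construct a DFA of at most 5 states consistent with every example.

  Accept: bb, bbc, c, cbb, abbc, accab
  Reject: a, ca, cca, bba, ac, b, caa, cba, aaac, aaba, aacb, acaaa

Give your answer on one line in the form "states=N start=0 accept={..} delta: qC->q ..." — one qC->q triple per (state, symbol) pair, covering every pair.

Fold the examples into a partial DFA from state 0: repeatedly fix the first undefined (state, symbol) met by the shortest-then-alphabetical prefix, trying targets in increasing order and rejecting any under which an Accept and a Reject string meet in one state with the same remainder; add a state when all current targets are rejected. Accepting states are where Accept strings end.
a: 0a undefined. 0a->0: no, c/ac meet in 0 with "c" left. Open state 1: 0a->1.
b: 0b undefined. 0b->0: no, bb/b meet in 0. 0b->1: ok.
c: 0c undefined. 0c->0: ok.
aa: 1a undefined. 1a->0: no, c/caa meet in 0. 1a->1: ok.
ab: 1b undefined. 1b->0: no, abbc/ac meet in 1 with "c" left. 1b->1: no, bb/a meet in 1. Open state 2: 1b->2.
ac: 1c undefined. 1c->0: no, c/ac meet in 0. 1c->1: no, bb/aacb meet in 2. 1c->2: no, bb/ac meet in 2. Open state 3: 1c->3.
abb: 2b undefined. 2b->0: ok.
aca: 3a undefined. 3a->0: ok.
acc: 3c undefined. 3c->0: ok.
bba: 2a undefined. 2a->0: no, c/bba meet in 0. 2a->1: ok.
bbc: 2c undefined. 2c->0: ok.
aacb: 3b undefined. 3b->0: no, bbc/aacb meet in 0. 3b->1: ok.
All examples now run through 4 states with every (state, symbol) defined. Accept strings end in {0,2}, Reject strings end in {1,3}; accept={0,2}.

states=4 start=0 accept={0,2} delta: 0a->1 0b->1 0c->0 1a->1 1b->2 1c->3 2a->1 2b->0 2c->0 3a->0 3b->1 3c->0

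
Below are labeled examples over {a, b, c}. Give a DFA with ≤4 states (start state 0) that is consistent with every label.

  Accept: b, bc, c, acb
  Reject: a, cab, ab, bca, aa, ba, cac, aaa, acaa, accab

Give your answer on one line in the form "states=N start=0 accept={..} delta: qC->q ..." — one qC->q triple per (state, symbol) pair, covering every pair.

states=3 start=0 accept={0} delta: 0a->1 0b->0 0c->0 1a->1 1b->1 1c->2 2a->0 2b->0 2c->0

State merging on the prefix tree: take the shortest (then alphabetical) example prefix whose next move is undefined and point that move at state 0, else 1, else 2, ...; a target is out if some Accept/Reject pair would then sit in one state with the same input left (inseparable). If every existing state is out, open a new one.
a: 0a undefined. 0a->0: no, b/ab meet in 0 with "b" left. Open state 1: 0a->1.
b: 0b undefined. 0b->0: ok.
c: 0c undefined. 0c->0: ok.
aa: 1a undefined. 1a->0: no, b/aa meet in 0. 1a->1: ok.
ab: 1b undefined. 1b->0: no, b/cab meet in 0. 1b->1: ok.
ac: 1c undefined. 1c->0: no, b/cac meet in 0. 1c->1: no, acb/a meet in 1. Open state 2: 1c->2.
aca: 2a undefined. 2a->0: ok.
acb: 2b undefined. 2b->0: ok.
acc: 2c undefined. 2c->0: ok.
All examples now run through 3 states with every (state, symbol) defined. Accept strings end in {0}, Reject strings end in {1,2}; accept={0}.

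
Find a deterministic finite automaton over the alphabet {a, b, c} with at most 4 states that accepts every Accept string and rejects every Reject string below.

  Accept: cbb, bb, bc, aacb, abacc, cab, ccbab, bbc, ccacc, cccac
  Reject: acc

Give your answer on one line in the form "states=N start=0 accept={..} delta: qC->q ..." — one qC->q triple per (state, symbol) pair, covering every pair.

Fold the examples into a partial DFA from state 0: repeatedly fix the first undefined (state, symbol) met by the shortest-then-alphabetical prefix, trying targets in increasing order and rejecting any under which an Accept and a Reject string meet in one state with the same remainder; add a state when all current targets are rejected. Accepting states are where Accept strings end.
a: 0a undefined. 0a->0: ok.
b: 0b undefined. 0b->0: no, abacc/acc meet in 0 with "cc" left. Open state 1: 0b->1.
c: 0c undefined. 0c->0: no, ccacc/acc meet in 0. 0c->1: no, bc/acc meet in 1 with "c" left. Open state 2: 0c->2.
bb: 1b undefined. 1b->0: ok.
bc: 1c undefined. 1c->0: ok.
ca: 2a undefined. 2a->0: ok.
cb: 2b undefined. 2b->0: ok.
cc: 2c undefined. 2c->0: no, bb/acc meet in 0. 2c->1: no, cbb/acc meet in 1. 2c->2: no, bbc/acc meet in 2. Open state 3: 2c->3.
aba: 1a undefined. 1a->0: no, abacc/acc meet in 3. 1a->1: ok.
cca: 3a undefined. 3a->0: no, ccacc/acc meet in 3. 3a->1: ok.
ccb: 3b undefined. 3b->0: ok.
ccc: 3c undefined. 3c->0: ok.
All examples now run through 4 states with every (state, symbol) defined. Accept strings end in {0,1,2}, Reject strings end in {3}; accept={0,1,2}.

states=4 start=0 accept={0,1,2} delta: 0a->0 0b->1 0c->2 1a->1 1b->0 1c->0 2a->0 2b->0 2c->3 3a->1 3b->0 3c->0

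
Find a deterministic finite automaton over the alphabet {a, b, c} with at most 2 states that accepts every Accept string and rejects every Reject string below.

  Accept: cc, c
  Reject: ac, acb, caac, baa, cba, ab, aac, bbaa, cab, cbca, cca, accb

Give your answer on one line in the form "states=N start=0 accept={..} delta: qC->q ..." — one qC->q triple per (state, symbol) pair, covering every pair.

Grow the machine one transition at a time. Run the examples from 0; the earliest place one falls off (shortest prefix, ties alphabetical) gets sent to the lowest-numbered state that keeps every Accept/Reject pair distinguishable — a pair clashes when both reach the same state with identical unread suffix — and to a fresh state only if none does.
a: 0a undefined. 0a->0: no, c/ac meet in 0 with "c" left. Open state 1: 0a->1.
b: 0b undefined. 0b->0: ok.
c: 0c undefined. 0c->0: ok.
aa: 1a undefined. 1a->0: no, cc/caac meet in 0. 1a->1: ok.
ab: 1b undefined. 1b->0: no, cc/ab meet in 0. 1b->1: ok.
ac: 1c undefined. 1c->0: no, cc/ac meet in 0. 1c->1: ok.
All examples now run through 2 states with every (state, symbol) defined. Accept strings end in {0}, Reject strings end in {1}; accept={0}.

states=2 start=0 accept={0} delta: 0a->1 0b->0 0c->0 1a->1 1b->1 1c->1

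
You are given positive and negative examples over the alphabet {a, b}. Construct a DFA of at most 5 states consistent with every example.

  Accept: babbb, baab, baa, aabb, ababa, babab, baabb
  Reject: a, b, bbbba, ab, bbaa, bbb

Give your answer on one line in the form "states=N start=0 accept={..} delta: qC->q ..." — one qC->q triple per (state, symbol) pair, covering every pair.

Fold the examples into a partial DFA from state 0: repeatedly fix the first undefined (state, symbol) met by the shortest-then-alphabetical prefix, trying targets in increasing order and rejecting any under which an Accept and a Reject string meet in one state with the same remainder; add a state when all current targets are rejected. Accepting states are where Accept strings end.
a: 0a undefined. 0a->0: ok.
b: 0b undefined. 0b->0: no, babbb/a meet in 0. Open state 1: 0b->1.
ba: 1a undefined. 1a->0: no, babbb/bbb meet in 1 with "bb" left. 1a->1: no, baa/b meet in 1. Open state 2: 1a->2.
bb: 1b undefined. 1b->0: no, aabb/a meet in 0. 1b->1: no, baa/bbaa meet in 2 with "a" left. 1b->2: ok.
baa: 2a undefined. 2a->0: no, baab/b meet in 1. 2a->1: no, baab/bbaa meet in 2. 2a->2: no, baab/bbb meet in 2 with "b" left. Open state 3: 2a->3.
bab: 2b undefined. 2b->0: no, babbb/bbbba meet in 2. 2b->1: no, babbb/b meet in 1. 2b->2: no, babbb/bbb meet in 2. 2b->3: no, baa/bbb meet in 3. Open state 4: 2b->4.
baab: 3b undefined. 3b->0: no, baab/a meet in 0. 3b->1: no, baab/b meet in 1. 3b->2: no, baabb/bbb meet in 4. 3b->3: ok.
baba: 4a undefined. 4a->0: no, ababa/a meet in 0. 4a->1: no, ababa/b meet in 1. 4a->2: no, babab/bbb meet in 4. 4a->3: ok.
babb: 4b undefined. 4b->0: no, babbb/b meet in 1. 4b->1: no, babbb/bbbba meet in 2. 4b->2: no, babbb/bbb meet in 4. 4b->3: ok.
bbaa: 3a undefined. 3a->0: ok.
All examples now run through 5 states with every (state, symbol) defined. Accept strings end in {2,3}, Reject strings end in {0,1,4}; accept={2,3}.

states=5 start=0 accept={2,3} delta: 0a->0 0b->1 1a->2 1b->2 2a->3 2b->4 3a->0 3b->3 4a->3 4b->3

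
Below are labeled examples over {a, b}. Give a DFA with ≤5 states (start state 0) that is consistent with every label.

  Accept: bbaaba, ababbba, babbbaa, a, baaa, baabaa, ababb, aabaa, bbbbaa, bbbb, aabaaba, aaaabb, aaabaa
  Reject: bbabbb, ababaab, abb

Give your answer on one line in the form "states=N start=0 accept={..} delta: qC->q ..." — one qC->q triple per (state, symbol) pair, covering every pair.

State merging on the prefix tree: take the shortest (then alphabetical) example prefix whose next move is undefined and point that move at state 0, else 1, else 2, ...; a target is out if some Accept/Reject pair would then sit in one state with the same input left (inseparable). If every existing state is out, open a new one.
a: 0a undefined. 0a->0: no, aaaabb/abb meet in 0 with "bb" left. Open state 1: 0a->1.
b: 0b undefined. 0b->0: ok.
aa: 1a undefined. 1a->0: ok.
ab: 1b undefined. 1b->0: no, babbbaa/bbabbb meet in 0. 1b->1: no, bbaaba/bbabbb meet in 1. Open state 2: 1b->2.
aba: 2a undefined. 2a->0: no, baabaa/ababaab meet in 0. 2a->1: no, baabaa/ababaab meet in 0. 2a->2: no, ababb/bbabbb meet in 2 with "bb" left. Open state 3: 2a->3.
abb: 2b undefined. 2b->0: no, babbbaa/bbabbb meet in 0. 2b->1: no, bbaaba/abb meet in 1. 2b->2: ok.
abab: 3b undefined. 3b->0: no, baabaa/ababaab meet in 0. 3b->1: no, ababb/bbabbb meet in 2. 3b->2: no, ababb/bbabbb meet in 2. 3b->3: ok.
ababa: 3a undefined. 3a->0: ok.
All examples now run through 4 states with every (state, symbol) defined. Accept strings end in {0,1,3}, Reject strings end in {2}; accept={0,1,3}.

states=4 start=0 accept={0,1,3} delta: 0a->1 0b->0 1a->0 1b->2 2a->3 2b->2 3a->0 3b->3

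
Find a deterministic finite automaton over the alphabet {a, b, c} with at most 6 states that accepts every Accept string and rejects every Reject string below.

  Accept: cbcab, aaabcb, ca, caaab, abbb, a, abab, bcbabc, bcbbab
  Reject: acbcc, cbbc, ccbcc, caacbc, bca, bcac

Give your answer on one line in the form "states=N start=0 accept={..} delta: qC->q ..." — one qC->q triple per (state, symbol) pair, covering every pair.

states=4 start=0 accept={0,1,3} delta: 0a->0 0b->1 0c->0 1a->0 1b->1 1c->2 2a->2 2b->3 2c->2 3a->2 3b->0 3c->0

Grow the machine one transition at a time. Run the examples from 0; the earliest place one falls off (shortest prefix, ties alphabetical) gets sent to the lowest-numbered state that keeps every Accept/Reject pair distinguishable — a pair clashes when both reach the same state with identical unread suffix — and to a fresh state only if none does.
a: 0a undefined. 0a->0: ok.
b: 0b undefined. 0b->0: no, ca/bca meet in 0 with "ca" left. Open state 1: 0b->1.
c: 0c undefined. 0c->0: ok.
bc: 1c undefined. 1c->0: no, ca/acbcc meet in 0. 1c->1: no, caaab/acbcc meet in 1. Open state 2: 1c->2.
aba: 1a undefined. 1a->0: ok.
abb: 1b undefined. 1b->0: no, ca/cbbc meet in 0. 1b->1: ok.
bca: 2a undefined. 2a->0: no, ca/bca meet in 0. 2a->1: no, cbcab/bca meet in 1. 2a->2: ok.
bcb: 2b undefined. 2b->0: no, bcbabc/cbbc meet in 2. 2b->1: no, bcbabc/cbbc meet in 2. 2b->2: no, cbcab/cbbc meet in 2. Open state 3: 2b->3.
bcac: 2c undefined. 2c->0: no, ca/acbcc meet in 0. 2c->1: no, caaab/acbcc meet in 1. 2c->2: ok.
bcba: 3a undefined. 3a->0: no, bcbabc/acbcc meet in 2. 3a->1: no, bcbabc/acbcc meet in 2. 3a->2: ok.
bcbb: 3b undefined. 3b->0: ok.
bcbabc: 3c undefined. 3c->0: ok.
All examples now run through 4 states with every (state, symbol) defined. Accept strings end in {0,1,3}, Reject strings end in {2}; accept={0,1,3}.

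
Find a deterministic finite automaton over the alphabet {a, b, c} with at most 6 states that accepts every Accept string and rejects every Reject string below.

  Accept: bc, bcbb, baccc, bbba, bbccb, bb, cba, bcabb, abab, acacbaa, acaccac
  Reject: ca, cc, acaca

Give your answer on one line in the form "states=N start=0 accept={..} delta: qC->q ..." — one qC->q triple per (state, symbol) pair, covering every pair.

State merging on the prefix tree: take the shortest (then alphabetical) example prefix whose next move is undefined and point that move at state 0, else 1, else 2, ...; a target is out if some Accept/Reject pair would then sit in one state with the same input left (inseparable). If every existing state is out, open a new one.
a: 0a undefined. 0a->0: ok.
b: 0b undefined. 0b->0: ok.
c: 0c undefined. 0c->0: no, bc/ca meet in 0. Open state 1: 0c->1.
ca: 1a undefined. 1a->0: no, bbba/ca meet in 0. 1a->1: no, bc/ca meet in 1. Open state 2: 1a->2.
cb: 1b undefined. 1b->0: ok.
cc: 1c undefined. 1c->0: no, bcbb/cc meet in 0. 1c->1: no, bc/cc meet in 1. 1c->2: ok.
acac: 2c undefined. 2c->0: no, bcbb/acaca meet in 0. 2c->1: ok.
bcab: 2b undefined. 2b->0: ok.
acacca: 2a undefined. 2a->0: ok.
All examples now run through 3 states with every (state, symbol) defined. Accept strings end in {0,1}, Reject strings end in {2}; accept={0,1}.

states=3 start=0 accept={0,1} delta: 0a->0 0b->0 0c->1 1a->2 1b->0 1c->2 2a->0 2b->0 2c->1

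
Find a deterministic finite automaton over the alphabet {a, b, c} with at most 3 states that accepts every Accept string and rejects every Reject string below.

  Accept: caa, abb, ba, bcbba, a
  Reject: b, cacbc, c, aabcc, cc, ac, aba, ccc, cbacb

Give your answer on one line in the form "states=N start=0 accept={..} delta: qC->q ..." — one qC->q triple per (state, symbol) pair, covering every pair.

State merging on the prefix tree: take the shortest (then alphabetical) example prefix whose next move is undefined and point that move at state 0, else 1, else 2, ...; a target is out if some Accept/Reject pair would then sit in one state with the same input left (inseparable). If every existing state is out, open a new one.
a: 0a undefined. 0a->0: no, ba/aba meet in 0 with "ba" left. Open state 1: 0a->1.
b: 0b undefined. 0b->0: ok.
c: 0c undefined. 0c->0: ok.
aa: 1a undefined. 1a->0: no, caa/b meet in 0. 1a->1: ok.
ab: 1b undefined. 1b->0: no, caa/aba meet in 1. 1b->1: no, caa/aba meet in 1. Open state 2: 1b->2.
ac: 1c undefined. 1c->0: ok.
aba: 2a undefined. 2a->0: ok.
abb: 2b undefined. 2b->0: no, abb/b meet in 0. 2b->1: ok.
aabc: 2c undefined. 2c->0: ok.
All examples now run through 3 states with every (state, symbol) defined. Accept strings end in {1}, Reject strings end in {0}; accept={1}.

states=3 start=0 accept={1} delta: 0a->1 0b->0 0c->0 1a->1 1b->2 1c->0 2a->0 2b->1 2c->0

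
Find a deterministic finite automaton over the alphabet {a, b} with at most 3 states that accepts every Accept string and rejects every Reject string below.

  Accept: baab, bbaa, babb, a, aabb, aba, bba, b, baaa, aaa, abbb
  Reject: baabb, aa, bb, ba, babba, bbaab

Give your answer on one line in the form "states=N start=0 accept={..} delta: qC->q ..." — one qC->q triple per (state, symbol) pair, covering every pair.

Fold the examples into a partial DFA from state 0: repeatedly fix the first undefined (state, symbol) met by the shortest-then-alphabetical prefix, trying targets in increasing order and rejecting any under which an Accept and a Reject string meet in one state with the same remainder; add a state when all current targets are rejected. Accepting states are where Accept strings end.
a: 0a undefined. 0a->0: no, a/aa meet in 0. Open state 1: 0a->1.
b: 0b undefined. 0b->0: no, baab/bbaab meet in 1 with "ab" left. 0b->1: ok.
aa: 1a undefined. 1a->0: no, baab/bb meet in 1 with "b" left. 1a->1: no, baab/bb meet in 1 with "b" left. Open state 2: 1a->2.
ab: 1b undefined. 1b->0: no, bbaa/aa meet in 2. 1b->1: no, baab/bbaab meet in 2 with "ab" left. 1b->2: ok.
aaa: 2a undefined. 2a->0: ok.
aab: 2b undefined. 2b->0: ok.
All examples now run through 3 states with every (state, symbol) defined. Accept strings end in {0,1}, Reject strings end in {2}; accept={0,1}.

states=3 start=0 accept={0,1} delta: 0a->1 0b->1 1a->2 1b->2 2a->0 2b->0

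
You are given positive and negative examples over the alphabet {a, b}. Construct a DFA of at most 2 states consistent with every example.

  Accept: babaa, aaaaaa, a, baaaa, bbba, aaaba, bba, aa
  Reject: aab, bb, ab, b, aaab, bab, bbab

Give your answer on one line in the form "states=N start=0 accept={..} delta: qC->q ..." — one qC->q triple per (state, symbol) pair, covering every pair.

states=2 start=0 accept={0} delta: 0a->0 0b->1 1a->0 1b->1

Grow the machine one transition at a time. Run the examples from 0; the earliest place one falls off (shortest prefix, ties alphabetical) gets sent to the lowest-numbered state that keeps every Accept/Reject pair distinguishable — a pair clashes when both reach the same state with identical unread suffix — and to a fresh state only if none does.
a: 0a undefined. 0a->0: ok.
b: 0b undefined. 0b->0: no, babaa/aab meet in 0. Open state 1: 0b->1.
ba: 1a undefined. 1a->0: ok.
bb: 1b undefined. 1b->0: no, babaa/bb meet in 0. 1b->1: ok.
All examples now run through 2 states with every (state, symbol) defined. Accept strings end in {0}, Reject strings end in {1}; accept={0}.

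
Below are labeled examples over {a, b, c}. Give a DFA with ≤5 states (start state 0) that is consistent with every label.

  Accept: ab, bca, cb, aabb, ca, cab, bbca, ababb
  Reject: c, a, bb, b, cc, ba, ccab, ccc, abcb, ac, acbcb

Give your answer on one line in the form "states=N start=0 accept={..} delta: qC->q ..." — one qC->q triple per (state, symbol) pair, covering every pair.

states=4 start=0 accept={2} delta: 0a->1 0b->0 0c->1 1a->2 1b->2 1c->3 2a->1 2b->2 2c->0 3a->0 3b->1 3c->0

Grow the machine one transition at a time. Run the examples from 0; the earliest place one falls off (shortest prefix, ties alphabetical) gets sent to the lowest-numbered state that keeps every Accept/Reject pair distinguishable — a pair clashes when both reach the same state with identical unread suffix — and to a fresh state only if none does.
a: 0a undefined. 0a->0: no, ab/b meet in 0 with "b" left. Open state 1: 0a->1.
b: 0b undefined. 0b->0: ok.
c: 0c undefined. 0c->0: no, ab/ccab meet in 1 with "b" left. 0c->1: ok.
aa: 1a undefined. 1a->0: no, bca/bb meet in 0. 1a->1: no, bca/c meet in 1. Open state 2: 1a->2.
ab: 1b undefined. 1b->0: no, ab/bb meet in 0. 1b->1: no, ab/c meet in 1. 1b->2: ok.
ac: 1c undefined. 1c->0: no, ab/ccab meet in 2. 1c->1: no, cab/ccab meet in 2 with "b" left. 1c->2: no, ab/cc meet in 2. Open state 3: 1c->3.
aab: 2b undefined. 2b->0: no, aabb/bb meet in 0. 2b->1: no, cab/c meet in 1. 2b->2: ok.
aba: 2a undefined. 2a->0: no, ababb/bb meet in 0. 2a->1: ok.
abc: 2c undefined. 2c->0: ok.
acb: 3b undefined. 3b->0: no, ab/acbcb meet in 2. 3b->1: ok.
cca: 3a undefined. 3a->0: ok.
ccc: 3c undefined. 3c->0: ok.
All examples now run through 4 states with every (state, symbol) defined. Accept strings end in {2}, Reject strings end in {0,1,3}; accept={2}.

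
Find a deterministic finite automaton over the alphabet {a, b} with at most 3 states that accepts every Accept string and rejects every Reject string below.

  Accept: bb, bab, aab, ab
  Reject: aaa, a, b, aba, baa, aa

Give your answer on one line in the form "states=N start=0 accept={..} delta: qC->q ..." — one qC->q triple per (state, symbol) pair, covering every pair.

states=2 start=0 accept={0} delta: 0a->1 0b->1 1a->1 1b->0

Fold the examples into a partial DFA from state 0: repeatedly fix the first undefined (state, symbol) met by the shortest-then-alphabetical prefix, trying targets in increasing order and rejecting any under which an Accept and a Reject string meet in one state with the same remainder; add a state when all current targets are rejected. Accepting states are where Accept strings end.
a: 0a undefined. 0a->0: no, aab/b meet in 0 with "b" left. Open state 1: 0a->1.
b: 0b undefined. 0b->0: no, bb/b meet in 0. 0b->1: ok.
aa: 1a undefined. 1a->0: no, bab/aaa meet in 1. 1a->1: ok.
ab: 1b undefined. 1b->0: ok.
All examples now run through 2 states with every (state, symbol) defined. Accept strings end in {0}, Reject strings end in {1}; accept={0}.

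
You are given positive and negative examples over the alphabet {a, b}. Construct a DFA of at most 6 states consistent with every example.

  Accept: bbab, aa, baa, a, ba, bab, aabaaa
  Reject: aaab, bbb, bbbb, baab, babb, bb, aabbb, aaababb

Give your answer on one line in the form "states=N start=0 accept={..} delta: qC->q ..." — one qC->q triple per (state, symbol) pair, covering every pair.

states=3 start=0 accept={0,2} delta: 0a->0 0b->1 1a->2 1b->1 2a->0 2b->0

State merging on the prefix tree: take the shortest (then alphabetical) example prefix whose next move is undefined and point that move at state 0, else 1, else 2, ...; a target is out if some Accept/Reject pair would then sit in one state with the same input left (inseparable). If every existing state is out, open a new one.
a: 0a undefined. 0a->0: ok.
b: 0b undefined. 0b->0: no, bbab/aaab meet in 0. Open state 1: 0b->1.
ba: 1a undefined. 1a->0: no, bab/aaab meet in 1. 1a->1: no, baa/aaab meet in 1. Open state 2: 1a->2.
bb: 1b undefined. 1b->0: no, bbab/aaab meet in 1. 1b->1: ok.
baa: 2a undefined. 2a->0: ok.
bab: 2b undefined. 2b->0: ok.
All examples now run through 3 states with every (state, symbol) defined. Accept strings end in {0,2}, Reject strings end in {1}; accept={0,2}.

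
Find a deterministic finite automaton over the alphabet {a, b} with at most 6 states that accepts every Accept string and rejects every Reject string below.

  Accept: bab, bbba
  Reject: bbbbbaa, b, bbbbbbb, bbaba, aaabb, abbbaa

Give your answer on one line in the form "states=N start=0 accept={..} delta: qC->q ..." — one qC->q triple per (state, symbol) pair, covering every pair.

Fold the examples into a partial DFA from state 0: repeatedly fix the first undefined (state, symbol) met by the shortest-then-alphabetical prefix, trying targets in increasing order and rejecting any under which an Accept and a Reject string meet in one state with the same remainder; add a state when all current targets are rejected. Accepting states are where Accept strings end.
a: 0a undefined. 0a->0: ok.
b: 0b undefined. 0b->0: no, bab/bbbbbaa meet in 0. Open state 1: 0b->1.
ba: 1a undefined. 1a->0: no, bab/b meet in 1. 1a->1: no, bab/aaabb meet in 1 with "b" left. Open state 2: 1a->2.
bb: 1b undefined. 1b->0: no, bbba/bbaba meet in 2. 1b->1: ok.
bab: 2b undefined. 2b->0: no, bab/bbaba meet in 0. 2b->1: no, bab/b meet in 1. 2b->2: ok.
bbaba: 2a undefined. 2a->0: ok.
All examples now run through 3 states with every (state, symbol) defined. Accept strings end in {2}, Reject strings end in {0,1}; accept={2}.

states=3 start=0 accept={2} delta: 0a->0 0b->1 1a->2 1b->1 2a->0 2b->2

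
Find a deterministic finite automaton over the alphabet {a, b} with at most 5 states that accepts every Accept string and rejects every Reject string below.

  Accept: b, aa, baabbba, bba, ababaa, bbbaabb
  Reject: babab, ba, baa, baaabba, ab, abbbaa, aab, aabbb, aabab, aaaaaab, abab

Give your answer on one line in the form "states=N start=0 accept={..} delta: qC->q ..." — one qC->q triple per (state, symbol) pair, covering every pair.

Grow the machine one transition at a time. Run the examples from 0; the earliest place one falls off (shortest prefix, ties alphabetical) gets sent to the lowest-numbered state that keeps every Accept/Reject pair distinguishable — a pair clashes when both reach the same state with identical unread suffix — and to a fresh state only if none does.
a: 0a undefined. 0a->0: no, b/ab meet in 0 with "b" left. Open state 1: 0a->1.
b: 0b undefined. 0b->0: no, aa/baa meet in 1 with "a" left. 0b->1: no, aa/ba meet in 1 with "a" left. Open state 2: 0b->2.
aa: 1a undefined. 1a->0: no, b/aab meet in 2. 1a->1: ok.
ab: 1b undefined. 1b->0: ok.
ba: 2a undefined. 2a->0: no, b/babab meet in 2. 2a->1: no, aa/ba meet in 1. 2a->2: no, b/ba meet in 2. Open state 3: 2a->3.
bb: 2b undefined. 2b->0: no, aa/abbbaa meet in 1. 2b->1: no, aa/abbbaa meet in 1. 2b->2: no, b/aabbb meet in 2. 2b->3: no, bba/baa meet in 3 with "a" left. Open state 4: 2b->4.
baa: 3a undefined. 3a->0: ok.
bab: 3b undefined. 3b->0: ok.
bba: 4a undefined. 4a->0: no, aa/abbbaa meet in 1. 4a->1: no, aa/abbbaa meet in 1. 4a->2: ok.
bbb: 4b undefined. 4b->0: ok.
All examples now run through 5 states with every (state, symbol) defined. Accept strings end in {1,2}, Reject strings end in {0,3,4}; accept={1,2}.

states=5 start=0 accept={1,2} delta: 0a->1 0b->2 1a->1 1b->0 2a->3 2b->4 3a->0 3b->0 4a->2 4b->0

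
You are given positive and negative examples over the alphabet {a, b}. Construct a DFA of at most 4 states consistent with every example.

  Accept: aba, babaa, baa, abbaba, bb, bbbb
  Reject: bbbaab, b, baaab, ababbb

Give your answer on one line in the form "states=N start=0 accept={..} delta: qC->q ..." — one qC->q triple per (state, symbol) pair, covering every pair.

State merging on the prefix tree: take the shortest (then alphabetical) example prefix whose next move is undefined and point that move at state 0, else 1, else 2, ...; a target is out if some Accept/Reject pair would then sit in one state with the same input left (inseparable). If every existing state is out, open a new one.
a: 0a undefined. 0a->0: ok.
b: 0b undefined. 0b->0: no, aba/bbbaab meet in 0. Open state 1: 0b->1.
ba: 1a undefined. 1a->0: ok.
bb: 1b undefined. 1b->0: ok.
All examples now run through 2 states with every (state, symbol) defined. Accept strings end in {0}, Reject strings end in {1}; accept={0}.

states=2 start=0 accept={0} delta: 0a->0 0b->1 1a->0 1b->0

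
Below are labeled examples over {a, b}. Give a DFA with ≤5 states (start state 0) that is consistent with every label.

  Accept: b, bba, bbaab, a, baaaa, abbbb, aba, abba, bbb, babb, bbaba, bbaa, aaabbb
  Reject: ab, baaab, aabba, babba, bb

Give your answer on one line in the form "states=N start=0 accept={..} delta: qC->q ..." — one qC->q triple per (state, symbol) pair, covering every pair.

states=3 start=0 accept={1,2} delta: 0a->1 0b->1 1a->2 1b->0 2a->0 2b->2

State merging on the prefix tree: take the shortest (then alphabetical) example prefix whose next move is undefined and point that move at state 0, else 1, else 2, ...; a target is out if some Accept/Reject pair would then sit in one state with the same input left (inseparable). If every existing state is out, open a new one.
a: 0a undefined. 0a->0: no, b/ab meet in 0 with "b" left. Open state 1: 0a->1.
b: 0b undefined. 0b->0: no, b/bb meet in 0. 0b->1: ok.
aa: 1a undefined. 1a->0: no, b/baaab meet in 1. 1a->1: no, abba/aabba meet in 1 with "bba" left. Open state 2: 1a->2.
ab: 1b undefined. 1b->0: ok.
aaa: 2a undefined. 2a->0: ok.
aab: 2b undefined. 2b->0: no, bbaab/ab meet in 0. 2b->1: no, b/aabba meet in 1. 2b->2: ok.
All examples now run through 3 states with every (state, symbol) defined. Accept strings end in {1,2}, Reject strings end in {0}; accept={1,2}.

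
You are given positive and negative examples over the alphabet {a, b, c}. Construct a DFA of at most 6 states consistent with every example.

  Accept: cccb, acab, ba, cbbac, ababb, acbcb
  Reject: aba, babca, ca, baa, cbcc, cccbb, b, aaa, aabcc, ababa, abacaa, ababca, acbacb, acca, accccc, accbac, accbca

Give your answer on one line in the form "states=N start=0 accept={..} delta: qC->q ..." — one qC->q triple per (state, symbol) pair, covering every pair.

Fold the examples into a partial DFA from state 0: repeatedly fix the first undefined (state, symbol) met by the shortest-then-alphabetical prefix, trying targets in increasing order and rejecting any under which an Accept and a Reject string meet in one state with the same remainder; add a state when all current targets are rejected. Accepting states are where Accept strings end.
a: 0a undefined. 0a->0: no, ba/aba meet in 0 with "ba" left. Open state 1: 0a->1.
b: 0b undefined. 0b->0: ok.
c: 0c undefined. 0c->0: no, cccb/cbcc meet in 0. 0c->1: ok.
aa: 1a undefined. 1a->0: no, ba/aaa meet in 1. 1a->1: no, ba/ca meet in 1. Open state 2: 1a->2.
ab: 1b undefined. 1b->0: no, ba/aba meet in 1. 1b->1: ok.
ac: 1c undefined. 1c->0: no, cccb/babca meet in 1. 1c->1: no, cccb/cbcc meet in 1. 1c->2: no, cbbac/cbcc meet in 2 with "c" left. Open state 3: 1c->3.
aaa: 2a undefined. 2a->0: ok.
aab: 2b undefined. 2b->0: no, ba/ababa meet in 1. 2b->1: ok.
aca: 3a undefined. 3a->0: no, acab/babca meet in 0. 3a->1: no, acab/babca meet in 1. 3a->2: ok.
acb: 3b undefined. 3b->0: ok.
acc: 3c undefined. 3c->0: no, cccb/cbcc meet in 0. 3c->1: no, cccb/cbcc meet in 1. 3c->2: no, cccb/cccbb meet in 1. 3c->3: no, cccb/cccbb meet in 0. Open state 4: 3c->4.
abac: 2c undefined. 2c->0: no, cbbac/b meet in 0. 2c->1: ok.
acca: 4a undefined. 4a->0: ok.
accb: 4b undefined. 4b->0: no, cccb/cccbb meet in 0. 4b->1: no, cccb/cccbb meet in 1. 4b->2: no, cccb/aba meet in 2. 4b->3: no, acab/accbac meet in 1. 4b->4: no, cccb/cbcc meet in 4. Open state 5: 4b->5.
accc: 4c undefined. 4c->0: ok.
accba: 5a undefined. 5a->0: no, acab/accbac meet in 1. 5a->1: ok.
accbc: 5c undefined. 5c->0: no, acab/accbca meet in 1. 5c->1: ok.
cccbb: 5b undefined. 5b->0: ok.
All examples now run through 6 states with every (state, symbol) defined. Accept strings end in {1,5}, Reject strings end in {0,2,3,4}; accept={1,5}.

states=6 start=0 accept={1,5} delta: 0a->1 0b->0 0c->1 1a->2 1b->1 1c->3 2a->0 2b->1 2c->1 3a->2 3b->0 3c->4 4a->0 4b->5 4c->0 5a->1 5b->0 5c->1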